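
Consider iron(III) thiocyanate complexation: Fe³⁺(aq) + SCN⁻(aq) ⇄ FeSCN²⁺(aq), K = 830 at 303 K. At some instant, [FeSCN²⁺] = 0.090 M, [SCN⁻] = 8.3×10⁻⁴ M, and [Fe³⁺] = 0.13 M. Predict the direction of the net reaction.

Q = [FeSCN²⁺] / ([Fe³⁺]·[SCN⁻]) = (0.090) / ((0.13)·(8.3×10⁻⁴)) = 830
Q = 830 = K, so the system is already at equilibrium.

no net change (already at equilibrium)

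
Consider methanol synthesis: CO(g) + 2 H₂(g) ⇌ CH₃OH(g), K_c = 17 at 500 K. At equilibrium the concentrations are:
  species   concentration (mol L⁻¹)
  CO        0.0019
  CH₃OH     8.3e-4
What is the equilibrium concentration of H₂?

At equilibrium, K_c = [CH₃OH] / ([CO]·[H₂]²) = 17.
(8.3e-4) / ((0.0019)·([H₂])²) = 17
[H₂]² = 0.0257 ⇒ [H₂] = 0.16 mol L⁻¹

[H₂] = 0.16 mol L⁻¹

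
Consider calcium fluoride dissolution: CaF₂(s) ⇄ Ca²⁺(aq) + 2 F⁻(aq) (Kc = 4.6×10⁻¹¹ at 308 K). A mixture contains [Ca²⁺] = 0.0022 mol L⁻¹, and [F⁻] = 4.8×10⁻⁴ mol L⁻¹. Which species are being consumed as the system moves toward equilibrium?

(CaF₂ is a pure solid — omitted from Qc.)
Qc = [Ca²⁺]·[F⁻]² = (0.0022)·(4.8×10⁻⁴)² = 5.1×10⁻¹⁰
Qc = 5.1×10⁻¹⁰ > Kc = 4.6×10⁻¹¹: net reverse reaction.

Ca²⁺, F⁻ (products)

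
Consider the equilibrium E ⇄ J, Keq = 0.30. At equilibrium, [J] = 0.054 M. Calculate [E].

[E] = 0.18 M

At equilibrium, Keq = [J] / [E] = 0.30.
(0.054) / ([E]) = 0.30
[E] = 0.180 = 0.18 M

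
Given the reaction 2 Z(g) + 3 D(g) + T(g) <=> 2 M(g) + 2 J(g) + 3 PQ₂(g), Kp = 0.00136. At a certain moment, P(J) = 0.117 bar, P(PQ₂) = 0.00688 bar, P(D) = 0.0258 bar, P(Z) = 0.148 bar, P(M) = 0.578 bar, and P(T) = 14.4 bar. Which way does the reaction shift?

Qp = P(M)²·P(J)²·P(PQ₂)³ / (P(Z)²·P(D)³·P(T)) = (0.578)²·(0.117)²·(0.00688)³ / ((0.148)²·(0.0258)³·(14.4)) = 2.75×10⁻⁴
Qp = 2.75×10⁻⁴ < Kp = 0.00136, so the forward reaction proceeds.

forward (toward products)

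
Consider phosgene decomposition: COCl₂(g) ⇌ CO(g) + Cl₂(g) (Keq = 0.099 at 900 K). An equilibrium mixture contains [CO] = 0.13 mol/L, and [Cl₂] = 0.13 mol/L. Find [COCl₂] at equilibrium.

[COCl₂] = 0.17 mol/L

At equilibrium, Keq = [CO]·[Cl₂] / [COCl₂] = 0.099.
(0.13)·(0.13) / ([COCl₂]) = 0.099
[COCl₂] = 0.171 = 0.17 mol/L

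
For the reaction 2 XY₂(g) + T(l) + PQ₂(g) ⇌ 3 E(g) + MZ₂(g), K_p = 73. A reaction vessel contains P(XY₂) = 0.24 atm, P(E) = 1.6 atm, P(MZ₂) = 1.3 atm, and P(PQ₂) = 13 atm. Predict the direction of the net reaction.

in the forward direction

(T is a pure liquid — omitted from Q_p.)
Q_p = P(E)³·P(MZ₂) / (P(XY₂)²·P(PQ₂)) = (1.6)³·(1.3) / ((0.24)²·(13)) = 7.1
Q_p = 7.1 < K_p = 73, so the forward reaction proceeds.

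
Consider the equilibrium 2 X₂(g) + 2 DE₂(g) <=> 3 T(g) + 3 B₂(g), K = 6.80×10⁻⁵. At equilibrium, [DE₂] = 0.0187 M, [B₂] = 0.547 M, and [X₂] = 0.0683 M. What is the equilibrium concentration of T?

At equilibrium, K = [T]³·[B₂]³ / ([X₂]²·[DE₂]²) = 6.80×10⁻⁵.
([T])³·(0.547)³ / ((0.0683)²·(0.0187)²) = 6.80×10⁻⁵
[T]³ = 6.78×10⁻¹⁰ ⇒ [T] = 8.78×10⁻⁴ M

[T] = 8.78×10⁻⁴ M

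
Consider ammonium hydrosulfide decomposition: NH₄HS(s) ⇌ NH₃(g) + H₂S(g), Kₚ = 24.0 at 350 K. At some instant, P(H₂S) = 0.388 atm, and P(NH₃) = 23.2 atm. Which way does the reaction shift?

(NH₄HS is a pure solid — omitted from Qₚ.)
Qₚ = P(NH₃)·P(H₂S) = (23.2)·(0.388) = 9.00
Qₚ = 9.00 < Kₚ = 24.0, so the forward reaction proceeds.

toward products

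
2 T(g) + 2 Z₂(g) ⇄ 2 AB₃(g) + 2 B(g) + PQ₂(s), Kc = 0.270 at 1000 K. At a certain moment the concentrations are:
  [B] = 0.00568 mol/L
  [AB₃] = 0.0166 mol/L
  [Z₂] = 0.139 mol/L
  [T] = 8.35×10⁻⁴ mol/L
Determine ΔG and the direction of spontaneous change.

ΔG = 7.43 kJ/mol; the forward reaction is non-spontaneous

(PQ₂ is a pure solid — omitted from Qc.)
Qc = [AB₃]²·[B]² / ([T]²·[Z₂]²) = (0.0166)²·(0.00568)² / ((8.35×10⁻⁴)²·(0.139)²) = 0.660
ΔG = RT ln(Qc/Kc) = (8.314 J mol⁻¹ K⁻¹)(1000 K) × ln(0.660/0.270)
   = (8.314 kJ/mol)(0.8938) = 7.43 kJ/mol
ΔG > 0, so the forward reaction is non-spontaneous (proceeds in reverse).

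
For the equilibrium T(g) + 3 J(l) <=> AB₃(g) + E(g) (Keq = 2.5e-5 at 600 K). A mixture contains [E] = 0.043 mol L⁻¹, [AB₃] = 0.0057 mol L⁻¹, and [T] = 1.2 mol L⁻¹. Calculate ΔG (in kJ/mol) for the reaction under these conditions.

ΔG = 10.5 kJ/mol

(J is a pure liquid — omitted from Q.)
Q = [AB₃]·[E] / [T] = (0.0057)·(0.043) / (1.2) = 2.04e-4
ΔG = RT ln(Q/Keq) = (8.314 J mol⁻¹ K⁻¹)(600 K) × ln(2.04e-4/2.5e-5)
   = (4.988 kJ/mol)(2.099) = 10.5 kJ/mol
ΔG > 0, so the forward reaction is non-spontaneous (proceeds in reverse).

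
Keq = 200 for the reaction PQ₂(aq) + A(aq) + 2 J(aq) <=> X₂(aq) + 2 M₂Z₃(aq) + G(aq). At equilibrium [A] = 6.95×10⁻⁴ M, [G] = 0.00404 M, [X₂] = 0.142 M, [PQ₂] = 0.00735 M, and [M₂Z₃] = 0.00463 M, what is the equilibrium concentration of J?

[J] = 0.00347 M

At equilibrium, Keq = [X₂]·[M₂Z₃]²·[G] / ([PQ₂]·[A]·[J]²) = 200.
(0.142)·(0.00463)²·(0.00404) / ((0.00735)·(6.95×10⁻⁴)·([J])²) = 200
[J]² = 1.20×10⁻⁵ ⇒ [J] = 0.00347 M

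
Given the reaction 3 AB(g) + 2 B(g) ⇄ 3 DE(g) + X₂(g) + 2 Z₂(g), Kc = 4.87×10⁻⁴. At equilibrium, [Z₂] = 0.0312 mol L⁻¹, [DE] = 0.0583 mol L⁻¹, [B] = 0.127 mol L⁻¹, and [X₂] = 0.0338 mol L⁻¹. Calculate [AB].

At equilibrium, Kc = [DE]³·[X₂]·[Z₂]² / ([AB]³·[B]²) = 4.87×10⁻⁴.
(0.0583)³·(0.0338)·(0.0312)² / (([AB])³·(0.127)²) = 4.87×10⁻⁴
[AB]³ = 8.30×10⁻⁴ ⇒ [AB] = 0.0940 mol L⁻¹

[AB] = 0.0940 mol L⁻¹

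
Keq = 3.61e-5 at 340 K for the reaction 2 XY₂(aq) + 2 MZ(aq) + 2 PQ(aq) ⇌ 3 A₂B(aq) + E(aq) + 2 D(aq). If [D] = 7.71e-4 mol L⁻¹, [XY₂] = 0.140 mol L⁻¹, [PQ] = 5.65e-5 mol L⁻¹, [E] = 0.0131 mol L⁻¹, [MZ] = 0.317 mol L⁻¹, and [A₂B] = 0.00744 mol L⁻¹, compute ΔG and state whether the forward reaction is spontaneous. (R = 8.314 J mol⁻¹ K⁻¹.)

ΔG = 7.49 kJ/mol; the forward reaction is non-spontaneous

Q = [A₂B]³·[E]·[D]² / ([XY₂]²·[MZ]²·[PQ]²) = (0.00744)³·(0.0131)·(7.71e-4)² / ((0.140)²·(0.317)²·(5.65e-5)²) = 5.10e-4
ΔG = RT ln(Q/Keq) = (8.314 J mol⁻¹ K⁻¹)(340 K) × ln(5.10e-4/3.61e-5)
   = (2.827 kJ/mol)(2.648) = 7.49 kJ/mol
ΔG > 0, so the forward reaction is non-spontaneous (proceeds in reverse).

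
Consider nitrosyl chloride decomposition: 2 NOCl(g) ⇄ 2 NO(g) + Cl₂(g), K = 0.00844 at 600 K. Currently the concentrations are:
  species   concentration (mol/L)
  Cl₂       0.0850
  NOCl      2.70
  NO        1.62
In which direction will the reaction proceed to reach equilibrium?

Q = [NO]²·[Cl₂] / [NOCl]² = (1.62)²·(0.0850) / (2.70)² = 0.0306
Q = 0.0306 > K = 0.00844, so the reverse reaction proceeds.

reverse (toward reactants)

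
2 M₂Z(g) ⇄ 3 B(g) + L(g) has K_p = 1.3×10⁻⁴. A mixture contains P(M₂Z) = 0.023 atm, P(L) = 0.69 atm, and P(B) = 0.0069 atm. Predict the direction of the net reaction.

to the left

Q_p = P(B)³·P(L) / P(M₂Z)² = (0.0069)³·(0.69) / (0.023)² = 4.3×10⁻⁴
Q_p = 4.3×10⁻⁴ > K_p = 1.3×10⁻⁴, so the reverse reaction proceeds.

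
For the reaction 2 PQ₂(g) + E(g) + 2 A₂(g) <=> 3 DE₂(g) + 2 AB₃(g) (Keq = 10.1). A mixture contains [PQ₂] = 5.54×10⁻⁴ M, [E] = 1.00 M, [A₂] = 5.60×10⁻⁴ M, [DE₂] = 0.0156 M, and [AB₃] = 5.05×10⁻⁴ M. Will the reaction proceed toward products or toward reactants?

at equilibrium

Q = [DE₂]³·[AB₃]² / ([PQ₂]²·[E]·[A₂]²) = (0.0156)³·(5.05×10⁻⁴)² / ((5.54×10⁻⁴)²·(1.00)·(5.60×10⁻⁴)²) = 10.1
Q = 10.1 = Keq, so the system is already at equilibrium.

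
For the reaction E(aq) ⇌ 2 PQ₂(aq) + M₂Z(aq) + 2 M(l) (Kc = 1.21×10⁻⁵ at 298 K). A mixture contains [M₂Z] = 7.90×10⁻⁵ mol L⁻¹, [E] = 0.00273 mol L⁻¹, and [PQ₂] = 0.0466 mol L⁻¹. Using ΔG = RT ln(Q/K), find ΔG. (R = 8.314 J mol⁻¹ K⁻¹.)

ΔG = 4.08 kJ/mol

(M is a pure liquid — omitted from Qc.)
Qc = [PQ₂]²·[M₂Z] / [E] = (0.0466)²·(7.90×10⁻⁵) / (0.00273) = 6.28×10⁻⁵
ΔG = RT ln(Qc/Kc) = (8.314 J mol⁻¹ K⁻¹)(298 K) × ln(6.28×10⁻⁵/1.21×10⁻⁵)
   = (2.478 kJ/mol)(1.647) = 4.08 kJ/mol
ΔG > 0, so the forward reaction is non-spontaneous (proceeds in reverse).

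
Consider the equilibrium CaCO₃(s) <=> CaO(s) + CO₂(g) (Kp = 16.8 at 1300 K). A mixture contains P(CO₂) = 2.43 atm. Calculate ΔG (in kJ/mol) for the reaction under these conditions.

ΔG = -20.9 kJ/mol

(CaCO₃, CaO are pure solids — omitted from Qp.)
Qp = P(CO₂) = 2.43
ΔG = RT ln(Qp/Kp) = (8.314 J mol⁻¹ K⁻¹)(1300 K) × ln(2.43/16.8)
   = (10.81 kJ/mol)(-1.933) = -20.9 kJ/mol
ΔG < 0, so the forward reaction is spontaneous (proceeds forward).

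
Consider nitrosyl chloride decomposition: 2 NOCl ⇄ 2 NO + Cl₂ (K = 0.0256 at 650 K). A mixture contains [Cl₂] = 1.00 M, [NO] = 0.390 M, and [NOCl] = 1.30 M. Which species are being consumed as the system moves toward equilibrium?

Q = [NO]²·[Cl₂] / [NOCl]² = (0.390)²·(1.00) / (1.30)² = 0.0900
Q = 0.0900 > K = 0.0256: net reverse reaction.

NO, Cl₂ (products)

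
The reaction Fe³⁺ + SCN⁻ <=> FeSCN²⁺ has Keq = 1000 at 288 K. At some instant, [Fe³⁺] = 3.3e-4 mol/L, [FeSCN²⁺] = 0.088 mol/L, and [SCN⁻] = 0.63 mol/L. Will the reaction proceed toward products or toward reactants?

toward products

Q = [FeSCN²⁺] / ([Fe³⁺]·[SCN⁻]) = (0.088) / ((3.3e-4)·(0.63)) = 420
Q = 420 < Keq = 1000, so the forward reaction proceeds.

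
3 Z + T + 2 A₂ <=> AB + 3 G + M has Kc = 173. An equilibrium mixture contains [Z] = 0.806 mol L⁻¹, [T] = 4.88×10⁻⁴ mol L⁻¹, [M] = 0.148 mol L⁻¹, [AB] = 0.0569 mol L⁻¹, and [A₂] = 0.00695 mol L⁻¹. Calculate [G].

[G] = 0.0633 mol L⁻¹

At equilibrium, Kc = [AB]·[G]³·[M] / ([Z]³·[T]·[A₂]²) = 173.
(0.0569)·([G])³·(0.148) / ((0.806)³·(4.88×10⁻⁴)·(0.00695)²) = 173
[G]³ = 2.54×10⁻⁴ ⇒ [G] = 0.0633 mol L⁻¹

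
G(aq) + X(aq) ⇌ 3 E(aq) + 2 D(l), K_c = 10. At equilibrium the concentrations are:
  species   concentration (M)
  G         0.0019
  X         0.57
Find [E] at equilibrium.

[E] = 0.22 M

(D is a pure liquid — omitted from K_c.)
At equilibrium, K_c = [E]³ / ([G]·[X]) = 10.
([E])³ / ((0.0019)·(0.57)) = 10
[E]³ = 0.0108 ⇒ [E] = 0.22 M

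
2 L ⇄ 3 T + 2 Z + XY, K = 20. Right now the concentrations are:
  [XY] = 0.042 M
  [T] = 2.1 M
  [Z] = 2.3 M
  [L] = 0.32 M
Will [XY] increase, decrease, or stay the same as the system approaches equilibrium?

Q = [T]³·[Z]²·[XY] / [L]² = (2.1)³·(2.3)²·(0.042) / (0.32)² = 20
Q = 20 = K; the system is at equilibrium.

stay the same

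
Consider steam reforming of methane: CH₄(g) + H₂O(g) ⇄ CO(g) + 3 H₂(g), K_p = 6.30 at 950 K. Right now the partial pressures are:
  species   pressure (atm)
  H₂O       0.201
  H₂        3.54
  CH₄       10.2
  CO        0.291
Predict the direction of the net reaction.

Q_p = P(CO)·P(H₂)³ / (P(CH₄)·P(H₂O)) = (0.291)·(3.54)³ / ((10.2)·(0.201)) = 6.30
Q_p = 6.30 = K_p, so the system is already at equilibrium.

no net change (already at equilibrium)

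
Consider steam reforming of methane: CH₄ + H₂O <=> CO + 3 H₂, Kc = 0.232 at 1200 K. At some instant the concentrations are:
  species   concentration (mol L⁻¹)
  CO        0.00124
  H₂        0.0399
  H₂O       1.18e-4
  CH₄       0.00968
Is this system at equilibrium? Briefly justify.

Qc = [CO]·[H₂]³ / ([CH₄]·[H₂O]) = (0.00124)·(0.0399)³ / ((0.00968)·(1.18e-4)) = 0.0690
Qc = 0.0690 < Kc = 0.232: net forward reaction.

no; Q < K, reaction proceeds forward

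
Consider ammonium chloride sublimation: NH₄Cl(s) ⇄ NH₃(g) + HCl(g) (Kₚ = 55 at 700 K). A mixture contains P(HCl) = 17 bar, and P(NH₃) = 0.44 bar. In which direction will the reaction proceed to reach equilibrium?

in the forward direction

(NH₄Cl is a pure solid — omitted from Qₚ.)
Qₚ = P(NH₃)·P(HCl) = (0.44)·(17) = 7.5
Qₚ = 7.5 < Kₚ = 55, so the forward reaction proceeds.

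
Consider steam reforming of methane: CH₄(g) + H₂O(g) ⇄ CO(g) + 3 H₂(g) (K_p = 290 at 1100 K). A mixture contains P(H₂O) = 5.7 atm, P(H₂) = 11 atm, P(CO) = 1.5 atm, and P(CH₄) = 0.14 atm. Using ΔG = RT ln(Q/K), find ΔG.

ΔG = 19.7 kJ/mol

Q_p = P(CO)·P(H₂)³ / (P(CH₄)·P(H₂O)) = (1.5)·(11)³ / ((0.14)·(5.7)) = 2500
ΔG = RT ln(Q_p/K_p) = (8.314 J mol⁻¹ K⁻¹)(1100 K) × ln(2500/290)
   = (9.145 kJ/mol)(2.154) = 19.7 kJ/mol
ΔG > 0, so the forward reaction is non-spontaneous (proceeds in reverse).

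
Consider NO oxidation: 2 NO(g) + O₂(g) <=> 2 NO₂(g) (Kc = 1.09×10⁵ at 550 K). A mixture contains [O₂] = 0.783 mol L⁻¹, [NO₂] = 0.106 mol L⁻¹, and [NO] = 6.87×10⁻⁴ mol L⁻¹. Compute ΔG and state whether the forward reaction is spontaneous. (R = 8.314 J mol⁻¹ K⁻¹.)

ΔG = -5.84 kJ/mol; the forward reaction is spontaneous

Qc = [NO₂]² / ([NO]²·[O₂]) = (0.106)² / ((6.87×10⁻⁴)²·(0.783)) = 30400
ΔG = RT ln(Qc/Kc) = (8.314 J mol⁻¹ K⁻¹)(550 K) × ln(30400/1.09×10⁵)
   = (4.573 kJ/mol)(-1.277) = -5.84 kJ/mol
ΔG < 0, so the forward reaction is spontaneous (proceeds forward).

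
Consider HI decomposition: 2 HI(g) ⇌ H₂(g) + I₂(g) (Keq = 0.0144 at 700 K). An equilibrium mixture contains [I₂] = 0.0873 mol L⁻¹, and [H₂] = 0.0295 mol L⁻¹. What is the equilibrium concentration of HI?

At equilibrium, Keq = [H₂]·[I₂] / [HI]² = 0.0144.
(0.0295)·(0.0873) / ([HI])² = 0.0144
[HI]² = 0.179 ⇒ [HI] = 0.423 mol L⁻¹

[HI] = 0.423 mol L⁻¹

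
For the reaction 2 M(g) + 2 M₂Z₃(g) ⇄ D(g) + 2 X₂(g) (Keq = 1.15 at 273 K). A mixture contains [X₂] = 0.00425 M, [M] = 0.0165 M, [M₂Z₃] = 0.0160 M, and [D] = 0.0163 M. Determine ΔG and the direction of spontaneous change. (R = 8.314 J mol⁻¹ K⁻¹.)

ΔG = 2.95 kJ/mol; the forward reaction is non-spontaneous

Q = [D]·[X₂]² / ([M]²·[M₂Z₃]²) = (0.0163)·(0.00425)² / ((0.0165)²·(0.0160)²) = 4.22
ΔG = RT ln(Q/Keq) = (8.314 J mol⁻¹ K⁻¹)(273 K) × ln(4.22/1.15)
   = (2.270 kJ/mol)(1.300) = 2.95 kJ/mol
ΔG > 0, so the forward reaction is non-spontaneous (proceeds in reverse).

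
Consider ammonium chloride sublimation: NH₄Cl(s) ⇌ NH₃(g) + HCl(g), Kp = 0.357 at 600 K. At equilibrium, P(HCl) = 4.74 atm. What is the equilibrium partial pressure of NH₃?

(NH₄Cl is a pure solid — omitted from Kp.)
At equilibrium, Kp = P(NH₃)·P(HCl) = 0.357.
(P(NH₃))·(4.74) = 0.357
P(NH₃) = 0.0753 atm

P(NH₃) = 0.0753 atm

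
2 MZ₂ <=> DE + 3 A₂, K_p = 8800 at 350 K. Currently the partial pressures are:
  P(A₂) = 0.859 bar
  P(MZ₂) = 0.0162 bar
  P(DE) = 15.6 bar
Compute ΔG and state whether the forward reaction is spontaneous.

Q_p = P(DE)·P(A₂)³ / P(MZ₂)² = (15.6)·(0.859)³ / (0.0162)² = 37700
ΔG = RT ln(Q_p/K_p) = (8.314 J mol⁻¹ K⁻¹)(350 K) × ln(37700/8800)
   = (2.910 kJ/mol)(1.455) = 4.23 kJ/mol
ΔG > 0, so the forward reaction is non-spontaneous (proceeds in reverse).

ΔG = 4.23 kJ/mol; the forward reaction is non-spontaneous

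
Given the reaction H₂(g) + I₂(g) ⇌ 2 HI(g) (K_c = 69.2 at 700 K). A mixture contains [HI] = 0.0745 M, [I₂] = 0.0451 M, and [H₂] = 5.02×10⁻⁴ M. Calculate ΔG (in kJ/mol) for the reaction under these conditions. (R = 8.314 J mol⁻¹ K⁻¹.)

Q_c = [HI]² / ([H₂]·[I₂]) = (0.0745)² / ((5.02×10⁻⁴)·(0.0451)) = 245
ΔG = RT ln(Q_c/K_c) = (8.314 J mol⁻¹ K⁻¹)(700 K) × ln(245/69.2)
   = (5.820 kJ/mol)(1.264) = 7.36 kJ/mol
ΔG > 0, so the forward reaction is non-spontaneous (proceeds in reverse).

ΔG = 7.36 kJ/mol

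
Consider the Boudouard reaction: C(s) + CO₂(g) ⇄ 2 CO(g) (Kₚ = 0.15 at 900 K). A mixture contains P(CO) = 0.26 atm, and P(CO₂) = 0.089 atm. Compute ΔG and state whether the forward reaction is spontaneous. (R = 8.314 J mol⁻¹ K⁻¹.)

(C is a pure solid — omitted from Qₚ.)
Qₚ = P(CO)² / P(CO₂) = (0.26)² / (0.089) = 0.760
ΔG = RT ln(Qₚ/Kₚ) = (8.314 J mol⁻¹ K⁻¹)(900 K) × ln(0.760/0.15)
   = (7.483 kJ/mol)(1.623) = 12.1 kJ/mol
ΔG > 0, so the forward reaction is non-spontaneous (proceeds in reverse).

ΔG = 12.1 kJ/mol; the forward reaction is non-spontaneous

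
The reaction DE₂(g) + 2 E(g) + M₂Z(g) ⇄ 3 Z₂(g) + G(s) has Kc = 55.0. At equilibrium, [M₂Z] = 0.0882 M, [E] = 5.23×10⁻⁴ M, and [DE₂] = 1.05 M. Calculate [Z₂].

[Z₂] = 0.0112 M

(G is a pure solid — omitted from Kc.)
At equilibrium, Kc = [Z₂]³ / ([DE₂]·[E]²·[M₂Z]) = 55.0.
([Z₂])³ / ((1.05)·(5.23×10⁻⁴)²·(0.0882)) = 55.0
[Z₂]³ = 1.39×10⁻⁶ ⇒ [Z₂] = 0.0112 M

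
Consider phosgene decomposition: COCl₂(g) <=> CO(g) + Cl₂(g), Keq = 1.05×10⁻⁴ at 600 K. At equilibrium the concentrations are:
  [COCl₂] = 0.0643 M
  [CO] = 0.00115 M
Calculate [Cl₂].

[Cl₂] = 0.00587 M

At equilibrium, Keq = [CO]·[Cl₂] / [COCl₂] = 1.05×10⁻⁴.
(0.00115)·([Cl₂]) / (0.0643) = 1.05×10⁻⁴
[Cl₂] = 0.00587 M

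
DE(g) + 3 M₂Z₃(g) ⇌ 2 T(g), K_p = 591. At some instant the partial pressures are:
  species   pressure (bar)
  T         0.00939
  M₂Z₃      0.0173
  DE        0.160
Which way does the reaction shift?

Q_p = P(T)² / (P(DE)·P(M₂Z₃)³) = (0.00939)² / ((0.160)·(0.0173)³) = 106
Q_p = 106 < K_p = 591, so the forward reaction proceeds.

in the forward direction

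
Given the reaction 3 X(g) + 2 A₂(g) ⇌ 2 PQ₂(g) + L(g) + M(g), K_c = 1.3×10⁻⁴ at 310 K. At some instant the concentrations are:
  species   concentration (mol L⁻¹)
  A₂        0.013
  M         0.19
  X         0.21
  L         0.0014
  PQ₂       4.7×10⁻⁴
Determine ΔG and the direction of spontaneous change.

Q_c = [PQ₂]²·[L]·[M] / ([X]³·[A₂]²) = (4.7×10⁻⁴)²·(0.0014)·(0.19) / ((0.21)³·(0.013)²) = 3.75×10⁻⁵
ΔG = RT ln(Q_c/K_c) = (8.314 J mol⁻¹ K⁻¹)(310 K) × ln(3.75×10⁻⁵/1.3×10⁻⁴)
   = (2.577 kJ/mol)(-1.243) = -3.20 kJ/mol
ΔG < 0, so the forward reaction is spontaneous (proceeds forward).

ΔG = -3.20 kJ/mol; the forward reaction is spontaneous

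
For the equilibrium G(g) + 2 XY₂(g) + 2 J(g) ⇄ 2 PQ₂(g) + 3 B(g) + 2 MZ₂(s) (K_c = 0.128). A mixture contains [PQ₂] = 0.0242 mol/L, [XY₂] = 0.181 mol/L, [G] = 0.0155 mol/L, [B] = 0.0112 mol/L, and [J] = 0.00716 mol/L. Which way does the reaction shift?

(MZ₂ is a pure solid — omitted from Q_c.)
Q_c = [PQ₂]²·[B]³ / ([G]·[XY₂]²·[J]²) = (0.0242)²·(0.0112)³ / ((0.0155)·(0.181)²·(0.00716)²) = 0.0316
Q_c = 0.0316 < K_c = 0.128, so the forward reaction proceeds.

to the right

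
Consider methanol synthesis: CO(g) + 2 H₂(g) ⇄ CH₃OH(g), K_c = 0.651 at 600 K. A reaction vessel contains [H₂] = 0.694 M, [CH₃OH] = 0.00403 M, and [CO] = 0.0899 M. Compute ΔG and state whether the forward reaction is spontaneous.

ΔG = -9.70 kJ/mol; the forward reaction is spontaneous

Q_c = [CH₃OH] / ([CO]·[H₂]²) = (0.00403) / ((0.0899)·(0.694)²) = 0.0931
ΔG = RT ln(Q_c/K_c) = (8.314 J mol⁻¹ K⁻¹)(600 K) × ln(0.0931/0.651)
   = (4.988 kJ/mol)(-1.945) = -9.70 kJ/mol
ΔG < 0, so the forward reaction is spontaneous (proceeds forward).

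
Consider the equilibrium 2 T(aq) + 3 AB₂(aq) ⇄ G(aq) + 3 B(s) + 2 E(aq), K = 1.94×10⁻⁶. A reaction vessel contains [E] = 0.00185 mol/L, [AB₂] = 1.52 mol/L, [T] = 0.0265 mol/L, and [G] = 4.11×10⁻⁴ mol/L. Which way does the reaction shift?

to the right

(B is a pure solid — omitted from Q.)
Q = [G]·[E]² / ([T]²·[AB₂]³) = (4.11×10⁻⁴)·(0.00185)² / ((0.0265)²·(1.52)³) = 5.70×10⁻⁷
Q = 5.70×10⁻⁷ < K = 1.94×10⁻⁶, so the forward reaction proceeds.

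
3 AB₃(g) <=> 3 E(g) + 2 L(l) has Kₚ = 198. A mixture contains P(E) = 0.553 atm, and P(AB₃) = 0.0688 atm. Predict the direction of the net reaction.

(L is a pure liquid — omitted from Qₚ.)
Qₚ = P(E)³ / P(AB₃)³ = (0.553)³ / (0.0688)³ = 519
Qₚ = 519 > Kₚ = 198, so the reverse reaction proceeds.

to the left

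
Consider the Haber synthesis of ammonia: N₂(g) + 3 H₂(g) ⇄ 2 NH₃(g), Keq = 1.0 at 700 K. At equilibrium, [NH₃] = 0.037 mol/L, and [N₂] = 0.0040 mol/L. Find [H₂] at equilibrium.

[H₂] = 0.70 mol/L

At equilibrium, Keq = [NH₃]² / ([N₂]·[H₂]³) = 1.0.
(0.037)² / ((0.0040)·([H₂])³) = 1.0
[H₂]³ = 0.342 ⇒ [H₂] = 0.70 mol/L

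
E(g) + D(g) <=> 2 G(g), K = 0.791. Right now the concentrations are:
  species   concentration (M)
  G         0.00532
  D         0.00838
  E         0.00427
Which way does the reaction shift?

Q = [G]² / ([E]·[D]) = (0.00532)² / ((0.00427)·(0.00838)) = 0.791
Q = 0.791 = K, so the system is already at equilibrium.

at equilibrium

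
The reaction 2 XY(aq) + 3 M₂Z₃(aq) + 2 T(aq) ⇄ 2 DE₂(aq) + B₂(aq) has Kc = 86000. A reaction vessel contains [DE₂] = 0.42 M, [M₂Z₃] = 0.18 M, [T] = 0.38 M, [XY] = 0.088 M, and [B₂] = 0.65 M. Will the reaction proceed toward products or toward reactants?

Qc = [DE₂]²·[B₂] / ([XY]²·[M₂Z₃]³·[T]²) = (0.42)²·(0.65) / ((0.088)²·(0.18)³·(0.38)²) = 18000
Qc = 18000 < Kc = 86000, so the forward reaction proceeds.

toward products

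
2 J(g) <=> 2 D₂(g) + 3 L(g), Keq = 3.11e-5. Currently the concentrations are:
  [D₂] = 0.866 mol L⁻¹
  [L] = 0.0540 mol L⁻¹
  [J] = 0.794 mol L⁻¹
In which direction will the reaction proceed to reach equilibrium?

to the left

Q = [D₂]²·[L]³ / [J]² = (0.866)²·(0.0540)³ / (0.794)² = 1.87e-4
Q = 1.87e-4 > Keq = 3.11e-5, so the reverse reaction proceeds.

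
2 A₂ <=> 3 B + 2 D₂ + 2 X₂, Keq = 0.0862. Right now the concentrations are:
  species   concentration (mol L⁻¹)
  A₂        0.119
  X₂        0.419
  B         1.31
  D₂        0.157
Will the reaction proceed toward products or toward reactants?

to the left

Q = [B]³·[D₂]²·[X₂]² / [A₂]² = (1.31)³·(0.157)²·(0.419)² / (0.119)² = 0.687
Q = 0.687 > Keq = 0.0862, so the reverse reaction proceeds.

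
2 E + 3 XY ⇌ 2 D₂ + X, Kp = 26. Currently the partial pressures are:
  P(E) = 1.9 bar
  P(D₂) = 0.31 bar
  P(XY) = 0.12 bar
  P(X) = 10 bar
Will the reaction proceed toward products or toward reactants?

Qp = P(D₂)²·P(X) / (P(E)²·P(XY)³) = (0.31)²·(10) / ((1.9)²·(0.12)³) = 150
Qp = 150 > Kp = 26, so the reverse reaction proceeds.

toward reactants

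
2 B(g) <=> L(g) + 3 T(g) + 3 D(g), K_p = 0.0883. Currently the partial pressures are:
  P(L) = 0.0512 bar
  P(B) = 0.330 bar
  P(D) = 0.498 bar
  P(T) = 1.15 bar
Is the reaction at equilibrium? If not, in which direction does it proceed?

no net change (already at equilibrium)

Q_p = P(L)·P(T)³·P(D)³ / P(B)² = (0.0512)·(1.15)³·(0.498)³ / (0.330)² = 0.0883
Q_p = 0.0883 = K_p, so the system is already at equilibrium.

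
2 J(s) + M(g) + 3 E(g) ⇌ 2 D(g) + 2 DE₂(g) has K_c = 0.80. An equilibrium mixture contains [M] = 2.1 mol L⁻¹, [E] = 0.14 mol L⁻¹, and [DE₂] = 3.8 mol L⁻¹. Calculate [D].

[D] = 0.018 mol L⁻¹

(J is a pure solid — omitted from K_c.)
At equilibrium, K_c = [D]²·[DE₂]² / ([M]·[E]³) = 0.80.
([D])²·(3.8)² / ((2.1)·(0.14)³) = 0.80
[D]² = 3.19e-4 ⇒ [D] = 0.018 mol L⁻¹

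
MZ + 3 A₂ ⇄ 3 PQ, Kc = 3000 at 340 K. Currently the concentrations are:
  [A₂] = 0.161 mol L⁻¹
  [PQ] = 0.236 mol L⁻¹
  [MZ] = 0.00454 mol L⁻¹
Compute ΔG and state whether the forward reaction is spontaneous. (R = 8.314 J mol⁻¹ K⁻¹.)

ΔG = -4.14 kJ/mol; the forward reaction is spontaneous

Qc = [PQ]³ / ([MZ]·[A₂]³) = (0.236)³ / ((0.00454)·(0.161)³) = 694
ΔG = RT ln(Qc/Kc) = (8.314 J mol⁻¹ K⁻¹)(340 K) × ln(694/3000)
   = (2.827 kJ/mol)(-1.464) = -4.14 kJ/mol
ΔG < 0, so the forward reaction is spontaneous (proceeds forward).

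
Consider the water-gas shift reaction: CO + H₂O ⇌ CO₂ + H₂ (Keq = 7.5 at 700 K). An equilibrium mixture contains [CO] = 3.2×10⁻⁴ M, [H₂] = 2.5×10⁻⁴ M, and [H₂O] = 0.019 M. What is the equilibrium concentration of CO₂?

[CO₂] = 0.18 M

At equilibrium, Keq = [CO₂]·[H₂] / ([CO]·[H₂O]) = 7.5.
([CO₂])·(2.5×10⁻⁴) / ((3.2×10⁻⁴)·(0.019)) = 7.5
[CO₂] = 0.182 = 0.18 M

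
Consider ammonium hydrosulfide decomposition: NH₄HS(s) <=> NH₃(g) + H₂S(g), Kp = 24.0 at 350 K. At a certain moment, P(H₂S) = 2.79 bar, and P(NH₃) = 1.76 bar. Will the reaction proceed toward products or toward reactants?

(NH₄HS is a pure solid — omitted from Qp.)
Qp = P(NH₃)·P(H₂S) = (1.76)·(2.79) = 4.91
Qp = 4.91 < Kp = 24.0, so the forward reaction proceeds.

in the forward direction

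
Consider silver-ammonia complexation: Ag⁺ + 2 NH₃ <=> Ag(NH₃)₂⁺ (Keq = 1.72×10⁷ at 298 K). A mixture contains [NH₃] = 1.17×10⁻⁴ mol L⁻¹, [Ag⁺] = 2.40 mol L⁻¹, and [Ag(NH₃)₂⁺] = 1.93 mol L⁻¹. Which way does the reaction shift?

reverse (toward reactants)

Q = [Ag(NH₃)₂⁺] / ([Ag⁺]·[NH₃]²) = (1.93) / ((2.40)·(1.17×10⁻⁴)²) = 5.87×10⁷
Q = 5.87×10⁷ > Keq = 1.72×10⁷, so the reverse reaction proceeds.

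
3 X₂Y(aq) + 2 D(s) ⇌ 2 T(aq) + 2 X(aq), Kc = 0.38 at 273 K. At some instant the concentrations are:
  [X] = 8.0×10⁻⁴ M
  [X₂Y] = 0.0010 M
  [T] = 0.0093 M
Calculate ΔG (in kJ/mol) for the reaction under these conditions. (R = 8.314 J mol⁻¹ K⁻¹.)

ΔG = -4.37 kJ/mol

(D is a pure solid — omitted from Qc.)
Qc = [T]²·[X]² / [X₂Y]³ = (0.0093)²·(8.0×10⁻⁴)² / (0.0010)³ = 0.0554
ΔG = RT ln(Qc/Kc) = (8.314 J mol⁻¹ K⁻¹)(273 K) × ln(0.0554/0.38)
   = (2.270 kJ/mol)(-1.926) = -4.37 kJ/mol
ΔG < 0, so the forward reaction is spontaneous (proceeds forward).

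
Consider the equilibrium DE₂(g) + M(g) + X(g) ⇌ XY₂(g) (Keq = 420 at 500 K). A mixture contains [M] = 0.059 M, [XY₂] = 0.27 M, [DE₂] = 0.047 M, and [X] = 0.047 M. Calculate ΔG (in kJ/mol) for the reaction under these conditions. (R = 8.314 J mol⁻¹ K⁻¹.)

Q = [XY₂] / ([DE₂]·[M]·[X]) = (0.27) / ((0.047)·(0.059)·(0.047)) = 2070
ΔG = RT ln(Q/Keq) = (8.314 J mol⁻¹ K⁻¹)(500 K) × ln(2070/420)
   = (4.157 kJ/mol)(1.595) = 6.63 kJ/mol
ΔG > 0, so the forward reaction is non-spontaneous (proceeds in reverse).

ΔG = 6.63 kJ/mol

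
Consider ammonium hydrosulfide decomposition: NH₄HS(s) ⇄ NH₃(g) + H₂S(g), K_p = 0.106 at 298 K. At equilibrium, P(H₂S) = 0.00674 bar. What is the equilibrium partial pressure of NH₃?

(NH₄HS is a pure solid — omitted from K_p.)
At equilibrium, K_p = P(NH₃)·P(H₂S) = 0.106.
(P(NH₃))·(0.00674) = 0.106
P(NH₃) = 15.7 bar

P(NH₃) = 15.7 bar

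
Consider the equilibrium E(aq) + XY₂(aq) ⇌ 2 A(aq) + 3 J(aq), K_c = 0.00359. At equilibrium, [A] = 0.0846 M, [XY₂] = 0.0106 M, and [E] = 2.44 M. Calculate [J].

[J] = 0.235 M

At equilibrium, K_c = [A]²·[J]³ / ([E]·[XY₂]) = 0.00359.
(0.0846)²·([J])³ / ((2.44)·(0.0106)) = 0.00359
[J]³ = 0.0130 ⇒ [J] = 0.235 M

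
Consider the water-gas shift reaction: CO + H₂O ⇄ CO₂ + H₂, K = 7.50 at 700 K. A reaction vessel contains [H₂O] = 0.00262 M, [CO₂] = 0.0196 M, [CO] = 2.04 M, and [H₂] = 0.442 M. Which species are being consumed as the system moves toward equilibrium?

CO, H₂O (reactants)

Q = [CO₂]·[H₂] / ([CO]·[H₂O]) = (0.0196)·(0.442) / ((2.04)·(0.00262)) = 1.62
Q = 1.62 < K = 7.50: net forward reaction.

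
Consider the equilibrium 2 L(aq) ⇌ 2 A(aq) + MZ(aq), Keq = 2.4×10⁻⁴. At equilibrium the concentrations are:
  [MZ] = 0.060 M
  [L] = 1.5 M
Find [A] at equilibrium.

[A] = 0.095 M

At equilibrium, Keq = [A]²·[MZ] / [L]² = 2.4×10⁻⁴.
([A])²·(0.060) / (1.5)² = 2.4×10⁻⁴
[A]² = 0.00900 ⇒ [A] = 0.095 M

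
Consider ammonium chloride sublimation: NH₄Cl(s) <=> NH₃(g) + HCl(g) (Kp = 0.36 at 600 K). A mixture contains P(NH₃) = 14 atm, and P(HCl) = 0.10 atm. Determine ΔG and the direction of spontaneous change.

ΔG = 6.77 kJ/mol; the forward reaction is non-spontaneous

(NH₄Cl is a pure solid — omitted from Qp.)
Qp = P(NH₃)·P(HCl) = (14)·(0.10) = 1.40
ΔG = RT ln(Qp/Kp) = (8.314 J mol⁻¹ K⁻¹)(600 K) × ln(1.40/0.36)
   = (4.988 kJ/mol)(1.358) = 6.77 kJ/mol
ΔG > 0, so the forward reaction is non-spontaneous (proceeds in reverse).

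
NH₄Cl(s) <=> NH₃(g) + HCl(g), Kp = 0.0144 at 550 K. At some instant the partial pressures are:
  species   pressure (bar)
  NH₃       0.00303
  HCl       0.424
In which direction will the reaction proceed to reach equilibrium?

forward (toward products)

(NH₄Cl is a pure solid — omitted from Qp.)
Qp = P(NH₃)·P(HCl) = (0.00303)·(0.424) = 0.00128
Qp = 0.00128 < Kp = 0.0144, so the forward reaction proceeds.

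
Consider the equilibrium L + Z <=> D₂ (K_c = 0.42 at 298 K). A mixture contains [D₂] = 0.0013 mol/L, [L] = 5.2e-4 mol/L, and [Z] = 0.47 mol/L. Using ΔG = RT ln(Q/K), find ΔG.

Q_c = [D₂] / ([L]·[Z]) = (0.0013) / ((5.2e-4)·(0.47)) = 5.32
ΔG = RT ln(Q_c/K_c) = (8.314 J mol⁻¹ K⁻¹)(298 K) × ln(5.32/0.42)
   = (2.478 kJ/mol)(2.539) = 6.29 kJ/mol
ΔG > 0, so the forward reaction is non-spontaneous (proceeds in reverse).

ΔG = 6.29 kJ/mol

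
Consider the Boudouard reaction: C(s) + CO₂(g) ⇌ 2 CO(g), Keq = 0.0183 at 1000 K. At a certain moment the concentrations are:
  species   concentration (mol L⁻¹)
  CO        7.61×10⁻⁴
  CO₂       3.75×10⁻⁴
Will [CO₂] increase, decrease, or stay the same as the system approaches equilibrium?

(C is a pure solid — omitted from Q.)
Q = [CO]² / [CO₂] = (7.61×10⁻⁴)² / (3.75×10⁻⁴) = 0.00154
Q = 0.00154 < Keq = 0.0183: net forward reaction.
CO₂ is a reactant, so it decreases.

decrease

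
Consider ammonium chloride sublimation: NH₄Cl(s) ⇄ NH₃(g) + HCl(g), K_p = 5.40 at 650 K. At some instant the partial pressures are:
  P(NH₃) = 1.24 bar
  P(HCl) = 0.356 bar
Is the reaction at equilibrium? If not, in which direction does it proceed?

(NH₄Cl is a pure solid — omitted from Q_p.)
Q_p = P(NH₃)·P(HCl) = (1.24)·(0.356) = 0.441
Q_p = 0.441 < K_p = 5.40, so the forward reaction proceeds.

in the forward direction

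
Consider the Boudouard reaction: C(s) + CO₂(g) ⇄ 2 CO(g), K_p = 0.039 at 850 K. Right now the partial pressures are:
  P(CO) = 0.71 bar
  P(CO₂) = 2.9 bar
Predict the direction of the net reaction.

(C is a pure solid — omitted from Q_p.)
Q_p = P(CO)² / P(CO₂) = (0.71)² / (2.9) = 0.17
Q_p = 0.17 > K_p = 0.039, so the reverse reaction proceeds.

to the left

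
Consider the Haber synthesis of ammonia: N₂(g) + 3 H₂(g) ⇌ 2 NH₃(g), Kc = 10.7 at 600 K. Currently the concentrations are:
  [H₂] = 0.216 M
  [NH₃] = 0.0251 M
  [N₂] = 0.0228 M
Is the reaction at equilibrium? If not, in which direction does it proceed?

Qc = [NH₃]² / ([N₂]·[H₂]³) = (0.0251)² / ((0.0228)·(0.216)³) = 2.74
Qc = 2.74 < Kc = 10.7, so the forward reaction proceeds.

toward products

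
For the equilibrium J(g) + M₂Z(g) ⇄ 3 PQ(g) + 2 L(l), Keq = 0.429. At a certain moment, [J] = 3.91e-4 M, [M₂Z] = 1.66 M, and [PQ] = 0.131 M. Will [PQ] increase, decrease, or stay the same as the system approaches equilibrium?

decrease

(L is a pure liquid — omitted from Q.)
Q = [PQ]³ / ([J]·[M₂Z]) = (0.131)³ / ((3.91e-4)·(1.66)) = 3.46
Q = 3.46 > Keq = 0.429: net reverse reaction.
PQ is a product, so it decreases.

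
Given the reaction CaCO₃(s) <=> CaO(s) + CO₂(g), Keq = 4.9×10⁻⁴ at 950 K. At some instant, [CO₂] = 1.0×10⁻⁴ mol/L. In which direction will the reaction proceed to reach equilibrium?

(CaCO₃, CaO are pure solids — omitted from Q.)
Q = [CO₂] = 1.0×10⁻⁴
Q = 1.0×10⁻⁴ < Keq = 4.9×10⁻⁴, so the forward reaction proceeds.

in the forward direction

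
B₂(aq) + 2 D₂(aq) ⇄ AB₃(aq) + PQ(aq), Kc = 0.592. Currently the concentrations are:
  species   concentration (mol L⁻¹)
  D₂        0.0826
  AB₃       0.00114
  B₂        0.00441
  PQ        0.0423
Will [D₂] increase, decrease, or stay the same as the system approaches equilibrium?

Qc = [AB₃]·[PQ] / ([B₂]·[D₂]²) = (0.00114)·(0.0423) / ((0.00441)·(0.0826)²) = 1.60
Qc = 1.60 > Kc = 0.592: net reverse reaction.
D₂ is a reactant, so it increases.

increase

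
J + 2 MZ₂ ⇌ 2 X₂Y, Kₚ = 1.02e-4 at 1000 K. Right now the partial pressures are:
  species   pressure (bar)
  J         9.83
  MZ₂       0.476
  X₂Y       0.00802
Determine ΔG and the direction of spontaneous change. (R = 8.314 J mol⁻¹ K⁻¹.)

ΔG = -10.5 kJ/mol; the forward reaction is spontaneous

Qₚ = P(X₂Y)² / (P(J)·P(MZ₂)²) = (0.00802)² / ((9.83)·(0.476)²) = 2.89e-5
ΔG = RT ln(Qₚ/Kₚ) = (8.314 J mol⁻¹ K⁻¹)(1000 K) × ln(2.89e-5/1.02e-4)
   = (8.314 kJ/mol)(-1.261) = -10.5 kJ/mol
ΔG < 0, so the forward reaction is spontaneous (proceeds forward).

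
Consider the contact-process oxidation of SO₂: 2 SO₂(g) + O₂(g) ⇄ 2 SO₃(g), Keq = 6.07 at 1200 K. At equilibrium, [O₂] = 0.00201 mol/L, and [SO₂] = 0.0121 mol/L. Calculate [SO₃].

[SO₃] = 0.00134 mol/L

At equilibrium, Keq = [SO₃]² / ([SO₂]²·[O₂]) = 6.07.
([SO₃])² / ((0.0121)²·(0.00201)) = 6.07
[SO₃]² = 1.79×10⁻⁶ ⇒ [SO₃] = 0.00134 mol/L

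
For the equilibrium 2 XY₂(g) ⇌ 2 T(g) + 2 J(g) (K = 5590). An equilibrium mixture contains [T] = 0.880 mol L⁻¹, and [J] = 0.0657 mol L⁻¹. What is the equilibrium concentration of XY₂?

[XY₂] = 7.73e-4 mol L⁻¹

At equilibrium, K = [T]²·[J]² / [XY₂]² = 5590.
(0.880)²·(0.0657)² / ([XY₂])² = 5590
[XY₂]² = 5.98e-7 ⇒ [XY₂] = 7.73e-4 mol L⁻¹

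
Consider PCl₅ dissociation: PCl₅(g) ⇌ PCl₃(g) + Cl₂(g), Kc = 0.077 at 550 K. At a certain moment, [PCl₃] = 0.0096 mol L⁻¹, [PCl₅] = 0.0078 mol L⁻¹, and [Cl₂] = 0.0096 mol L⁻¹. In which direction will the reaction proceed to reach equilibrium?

Qc = [PCl₃]·[Cl₂] / [PCl₅] = (0.0096)·(0.0096) / (0.0078) = 0.012
Qc = 0.012 < Kc = 0.077, so the forward reaction proceeds.

forward (toward products)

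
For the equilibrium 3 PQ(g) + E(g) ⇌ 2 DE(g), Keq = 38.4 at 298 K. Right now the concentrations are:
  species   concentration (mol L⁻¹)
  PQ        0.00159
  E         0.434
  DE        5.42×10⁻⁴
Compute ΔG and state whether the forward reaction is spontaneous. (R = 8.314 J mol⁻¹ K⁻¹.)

Q = [DE]² / ([PQ]³·[E]) = (5.42×10⁻⁴)² / ((0.00159)³·(0.434)) = 168
ΔG = RT ln(Q/Keq) = (8.314 J mol⁻¹ K⁻¹)(298 K) × ln(168/38.4)
   = (2.478 kJ/mol)(1.476) = 3.66 kJ/mol
ΔG > 0, so the forward reaction is non-spontaneous (proceeds in reverse).

ΔG = 3.66 kJ/mol; the forward reaction is non-spontaneous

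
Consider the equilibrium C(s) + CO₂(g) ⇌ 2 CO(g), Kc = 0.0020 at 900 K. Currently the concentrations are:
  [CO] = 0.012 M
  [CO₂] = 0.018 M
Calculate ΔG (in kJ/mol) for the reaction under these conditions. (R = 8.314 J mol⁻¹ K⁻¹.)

ΔG = 10.4 kJ/mol

(C is a pure solid — omitted from Qc.)
Qc = [CO]² / [CO₂] = (0.012)² / (0.018) = 0.00800
ΔG = RT ln(Qc/Kc) = (8.314 J mol⁻¹ K⁻¹)(900 K) × ln(0.00800/0.0020)
   = (7.483 kJ/mol)(1.386) = 10.4 kJ/mol
ΔG > 0, so the forward reaction is non-spontaneous (proceeds in reverse).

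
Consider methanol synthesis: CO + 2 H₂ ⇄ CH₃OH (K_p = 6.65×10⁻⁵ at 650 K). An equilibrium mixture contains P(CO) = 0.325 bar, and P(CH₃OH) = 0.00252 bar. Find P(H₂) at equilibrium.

P(H₂) = 10.8 bar

At equilibrium, K_p = P(CH₃OH) / (P(CO)·P(H₂)²) = 6.65×10⁻⁵.
(0.00252) / ((0.325)·(P(H₂))²) = 6.65×10⁻⁵
P(H₂)² = 117 ⇒ P(H₂) = 10.8 bar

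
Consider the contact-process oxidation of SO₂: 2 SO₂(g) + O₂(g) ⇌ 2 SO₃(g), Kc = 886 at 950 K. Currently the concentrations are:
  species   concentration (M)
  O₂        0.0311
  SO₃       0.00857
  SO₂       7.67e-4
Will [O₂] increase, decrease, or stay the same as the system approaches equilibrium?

Qc = [SO₃]² / ([SO₂]²·[O₂]) = (0.00857)² / ((7.67e-4)²·(0.0311)) = 4010
Qc = 4010 > Kc = 886: net reverse reaction.
O₂ is a reactant, so it increases.

increase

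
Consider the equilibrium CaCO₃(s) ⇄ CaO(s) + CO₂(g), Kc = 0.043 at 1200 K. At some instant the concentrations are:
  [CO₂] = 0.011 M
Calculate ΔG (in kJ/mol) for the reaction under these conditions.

ΔG = -13.6 kJ/mol

(CaCO₃, CaO are pure solids — omitted from Qc.)
Qc = [CO₂] = 0.0110
ΔG = RT ln(Qc/Kc) = (8.314 J mol⁻¹ K⁻¹)(1200 K) × ln(0.0110/0.043)
   = (9.977 kJ/mol)(-1.363) = -13.6 kJ/mol
ΔG < 0, so the forward reaction is spontaneous (proceeds forward).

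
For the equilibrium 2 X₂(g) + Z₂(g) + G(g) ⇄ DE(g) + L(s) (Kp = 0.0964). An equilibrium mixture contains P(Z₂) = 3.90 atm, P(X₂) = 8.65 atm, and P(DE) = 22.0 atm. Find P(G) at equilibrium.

P(G) = 0.782 atm

(L is a pure solid — omitted from Kp.)
At equilibrium, Kp = P(DE) / (P(X₂)²·P(Z₂)·P(G)) = 0.0964.
(22.0) / ((8.65)²·(3.90)·(P(G))) = 0.0964
P(G) = 0.782 atm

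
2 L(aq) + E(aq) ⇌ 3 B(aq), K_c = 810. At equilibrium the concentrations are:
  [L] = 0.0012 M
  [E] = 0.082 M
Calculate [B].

[B] = 0.046 M

At equilibrium, K_c = [B]³ / ([L]²·[E]) = 810.
([B])³ / ((0.0012)²·(0.082)) = 810
[B]³ = 9.56e-5 ⇒ [B] = 0.046 M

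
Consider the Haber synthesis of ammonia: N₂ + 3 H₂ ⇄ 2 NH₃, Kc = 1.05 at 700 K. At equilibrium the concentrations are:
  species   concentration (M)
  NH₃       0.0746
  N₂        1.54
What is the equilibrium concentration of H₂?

At equilibrium, Kc = [NH₃]² / ([N₂]·[H₂]³) = 1.05.
(0.0746)² / ((1.54)·([H₂])³) = 1.05
[H₂]³ = 0.00344 ⇒ [H₂] = 0.151 M

[H₂] = 0.151 M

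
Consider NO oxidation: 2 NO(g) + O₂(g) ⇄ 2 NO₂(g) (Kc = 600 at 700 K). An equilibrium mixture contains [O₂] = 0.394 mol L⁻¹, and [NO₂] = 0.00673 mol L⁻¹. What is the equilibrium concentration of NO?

At equilibrium, Kc = [NO₂]² / ([NO]²·[O₂]) = 600.
(0.00673)² / (([NO])²·(0.394)) = 600
[NO]² = 1.92e-7 ⇒ [NO] = 4.38e-4 mol L⁻¹

[NO] = 4.38e-4 mol L⁻¹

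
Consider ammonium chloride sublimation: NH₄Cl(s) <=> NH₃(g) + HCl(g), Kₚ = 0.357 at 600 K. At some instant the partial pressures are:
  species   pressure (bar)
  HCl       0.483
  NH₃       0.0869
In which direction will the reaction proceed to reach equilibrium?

(NH₄Cl is a pure solid — omitted from Qₚ.)
Qₚ = P(NH₃)·P(HCl) = (0.0869)·(0.483) = 0.0420
Qₚ = 0.0420 < Kₚ = 0.357, so the forward reaction proceeds.

forward (toward products)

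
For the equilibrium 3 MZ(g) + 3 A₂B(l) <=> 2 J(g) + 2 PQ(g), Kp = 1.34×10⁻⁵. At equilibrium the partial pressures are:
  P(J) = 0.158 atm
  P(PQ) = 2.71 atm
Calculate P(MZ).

(A₂B is a pure liquid — omitted from Kp.)
At equilibrium, Kp = P(J)²·P(PQ)² / P(MZ)³ = 1.34×10⁻⁵.
(0.158)²·(2.71)² / (P(MZ))³ = 1.34×10⁻⁵
P(MZ)³ = 13700 ⇒ P(MZ) = 23.9 atm

P(MZ) = 23.9 atm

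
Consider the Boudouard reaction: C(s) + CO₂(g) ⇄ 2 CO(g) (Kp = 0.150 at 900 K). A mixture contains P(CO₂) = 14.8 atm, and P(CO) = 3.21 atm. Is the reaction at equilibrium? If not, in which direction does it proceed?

(C is a pure solid — omitted from Qp.)
Qp = P(CO)² / P(CO₂) = (3.21)² / (14.8) = 0.696
Qp = 0.696 > Kp = 0.150, so the reverse reaction proceeds.

toward reactants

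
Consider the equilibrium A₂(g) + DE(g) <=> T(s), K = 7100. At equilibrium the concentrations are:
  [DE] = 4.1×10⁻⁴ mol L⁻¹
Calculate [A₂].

(T is a pure solid — omitted from K.)
At equilibrium, K = 1 / ([A₂]·[DE]) = 7100.
1 / (([A₂])·(4.1×10⁻⁴)) = 7100
[A₂] = 0.344 = 0.34 mol L⁻¹

[A₂] = 0.34 mol L⁻¹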